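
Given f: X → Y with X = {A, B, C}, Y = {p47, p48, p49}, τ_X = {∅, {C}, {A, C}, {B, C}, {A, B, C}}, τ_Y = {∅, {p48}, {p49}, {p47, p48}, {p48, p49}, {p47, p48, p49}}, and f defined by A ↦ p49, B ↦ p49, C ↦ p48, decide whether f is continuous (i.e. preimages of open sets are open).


f is NOT continuous.

Compute f^{-1}(U) for each U ∈ τ_Y:
  U = ∅: f^{-1}(U) = ∅ ∈ τ_X ✓.
  U = {p48}: f^{-1}(U) = {C} ∈ τ_X ✓.
  U = {p49}: f^{-1}(U) = {A, B} ∉ τ_X ✗.
  U = {p47, p48}: f^{-1}(U) = {C} ∈ τ_X ✓.
  U = {p48, p49}: f^{-1}(U) = {A, B, C} ∈ τ_X ✓.
  U = {p47, p48, p49}: f^{-1}(U) = {A, B, C} ∈ τ_X ✓.
Found U = {p49} with f^{-1}(U) = {A, B} not in τ_X. Therefore f is NOT continuous.


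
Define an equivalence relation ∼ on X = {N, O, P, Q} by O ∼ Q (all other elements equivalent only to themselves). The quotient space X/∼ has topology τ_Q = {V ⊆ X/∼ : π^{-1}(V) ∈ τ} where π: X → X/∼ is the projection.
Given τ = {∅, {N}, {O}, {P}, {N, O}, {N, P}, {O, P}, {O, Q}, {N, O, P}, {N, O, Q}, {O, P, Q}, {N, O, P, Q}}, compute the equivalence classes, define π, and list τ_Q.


X/∼ = {[N], [O=Q], [P]}; |τ_Q| = 8.

Equivalence classes: [N], [O=Q], [P].
Quotient map π: X → X/∼ sends N ↦ [N], O ↦ [O=Q], P ↦ [P], Q ↦ [O=Q].
For each subset V ⊆ X/∼, compute π^{-1}(V) ⊆ X and check whether π^{-1}(V) ∈ τ. V is open in τ_Q iff π^{-1}(V) ∈ τ.
  V = {}: π^{-1}(V) = ∅ ∈ τ ✓.
  V = {[N]}: π^{-1}(V) = {N} ∈ τ ✓.
  V = {[O=Q]}: π^{-1}(V) = {O, Q} ∈ τ ✓.
  V = {[N], [O=Q]}: π^{-1}(V) = {N, O, Q} ∈ τ ✓.
  V = {[P]}: π^{-1}(V) = {P} ∈ τ ✓.
  V = {[N], [P]}: π^{-1}(V) = {N, P} ∈ τ ✓.
  V = {[O=Q], [P]}: π^{-1}(V) = {O, P, Q} ∈ τ ✓.
  V = {[N], [O=Q], [P]}: π^{-1}(V) = {N, O, P, Q} ∈ τ ✓.
Open sets in the quotient: τ_Q = {{}, {[N]}, {[O=Q]}, {[N], [O=Q]}, {[P]}, {[N], [P]}, {[O=Q], [P]}, {[N], [O=Q], [P]}} (8 elements).


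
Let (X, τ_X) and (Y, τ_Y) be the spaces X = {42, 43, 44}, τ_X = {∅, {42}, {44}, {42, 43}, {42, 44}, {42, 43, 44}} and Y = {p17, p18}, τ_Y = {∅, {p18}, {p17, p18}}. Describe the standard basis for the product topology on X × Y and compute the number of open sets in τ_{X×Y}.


Basis B = {∅ × ∅, {42} × {p18}, {44} × {p18}, {42} × {p17, p18}, {42, 43} × {p18}, {42, 44} × {p18}, {44} × {p17, p18}, {42, 43, 44} × {p18}, {42, 43} × {p17, p18}, {42, 44} × {p17, p18}, {42, 43, 44} × {p17, p18}}; |τ_{X×Y}| = 18.

Enumerate products U × V with U ∈ τ_X, V ∈ τ_Y (deduplicated):
  ∅ × ∅ = {} (∅)
  {42} × {p18} = {(42,p18)}
  {44} × {p18} = {(44,p18)}
  {42} × {p17, p18} = {(42,p17), (42,p18)}
  {42, 43} × {p18} = {(42,p18), (43,p18)}
  {42, 44} × {p18} = {(42,p18), (44,p18)}
  {44} × {p17, p18} = {(44,p17), (44,p18)}
  {42, 43, 44} × {p18} = {(42,p18), (43,p18), (44,p18)}
  {42, 43} × {p17, p18} = {(42,p17), (42,p18), (43,p17), (43,p18)}
  {42, 44} × {p17, p18} = {(42,p17), (42,p18), (44,p17), (44,p18)}
  {42, 43, 44} × {p17, p18} = {(42,p17), (42,p18), (43,p17), (43,p18), (44,p17), (44,p18)}
These 11 distinct sets form the basis B.
Close under arbitrary unions to get τ_{X×Y}; counting gives |τ_{X×Y}| = 18.


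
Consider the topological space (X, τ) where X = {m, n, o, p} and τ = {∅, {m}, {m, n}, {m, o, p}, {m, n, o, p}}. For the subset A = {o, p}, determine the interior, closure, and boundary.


int(A) = ∅, cl(A) = {o, p}, ∂A = {o, p}.

Closed sets in (X, τ) are complements of opens:
  closed(X, τ) = {∅, {n}, {o, p}, {n, o, p}, {m, n, o, p}}.
int(A) = ⋃ {U ∈ τ : U ⊆ A}. Opens contained in A: ∅.
Taking the union of these: int(A) = ∅.
cl(A) = ⋂ {C closed : A ⊆ C}. Closed sets containing A: {o, p}, {n, o, p}, {m, n, o, p}.
Intersecting these: cl(A) = {o, p}.
∂A = cl(A) ∖ int(A) = {o, p} ∖ ∅ = {o, p}.


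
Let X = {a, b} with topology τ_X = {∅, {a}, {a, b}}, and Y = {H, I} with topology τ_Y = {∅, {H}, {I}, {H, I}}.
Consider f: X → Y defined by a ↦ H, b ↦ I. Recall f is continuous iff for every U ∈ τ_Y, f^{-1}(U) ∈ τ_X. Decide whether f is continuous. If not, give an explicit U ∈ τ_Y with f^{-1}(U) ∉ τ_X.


f is NOT continuous.

Compute f^{-1}(U) for each U ∈ τ_Y:
  U = ∅: f^{-1}(U) = ∅ ∈ τ_X ✓.
  U = {H}: f^{-1}(U) = {a} ∈ τ_X ✓.
  U = {I}: f^{-1}(U) = {b} ∉ τ_X ✗.
  U = {H, I}: f^{-1}(U) = {a, b} ∈ τ_X ✓.
Found U = {I} with f^{-1}(U) = {b} not in τ_X. Therefore f is NOT continuous.


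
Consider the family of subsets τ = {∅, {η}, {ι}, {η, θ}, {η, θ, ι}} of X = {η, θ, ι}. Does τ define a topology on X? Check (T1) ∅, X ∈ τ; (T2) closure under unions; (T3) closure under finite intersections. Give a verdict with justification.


τ is NOT a topology on X.

Axiom (T1): ∅ ∈ τ? Yes; X ∈ τ? Yes.
Axiom (T2/T3): check pairwise unions and intersections of members of τ.
Counterexample for (T2): {η} ∪ {ι} = {η, ι} ∉ τ. Therefore τ is NOT a topology.


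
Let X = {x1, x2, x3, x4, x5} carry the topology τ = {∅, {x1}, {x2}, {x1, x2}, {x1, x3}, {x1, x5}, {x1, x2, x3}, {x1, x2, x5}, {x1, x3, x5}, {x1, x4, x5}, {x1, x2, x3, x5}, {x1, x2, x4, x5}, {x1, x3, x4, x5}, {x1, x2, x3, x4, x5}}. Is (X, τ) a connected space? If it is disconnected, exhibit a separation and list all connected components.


(X, τ) is disconnected; components = [{x2}, {x1, x3, x4, x5}].

Find clopen sets (U ∈ τ with X ∖ U ∈ τ):
  U = ∅, X ∖ U = {x1, x2, x3, x4, x5} — both open, so U is clopen.
  U = {x2}, X ∖ U = {x1, x3, x4, x5} — both open, so U is clopen.
  U = {x1, x3, x4, x5}, X ∖ U = {x2} — both open, so U is clopen.
  U = {x1, x2, x3, x4, x5}, X ∖ U = ∅ — both open, so U is clopen.
Nontrivial clopen(s) exist: e.g. {x2}. So (X, τ) is disconnected.
Compute connected components by grouping points that agree on all clopens:
  component: {x2}
  component: {x1, x3, x4, x5}


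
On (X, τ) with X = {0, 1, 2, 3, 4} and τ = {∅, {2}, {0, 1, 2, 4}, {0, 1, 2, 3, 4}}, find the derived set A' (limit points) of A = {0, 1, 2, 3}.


A' = {0, 1, 3, 4}

For each x ∈ X, list the open sets U ∈ τ with x ∈ U, then check whether U ∩ (A ∖ {x}) ≠ ∅ for every such U.
  x = 0: opens ∋ x are {0, 1, 2, 4}, {0, 1, 2, 3, 4}; each meets A ∖ {0}, so x IS a limit point.
  x = 1: opens ∋ x are {0, 1, 2, 4}, {0, 1, 2, 3, 4}; each meets A ∖ {1}, so x IS a limit point.
  x = 2: open {2} ∋ x has {2} ∩ (A ∖ {2}) = ∅, so x is NOT a limit point.
  x = 3: opens ∋ x are {0, 1, 2, 3, 4}; each meets A ∖ {3}, so x IS a limit point.
  x = 4: opens ∋ x are {0, 1, 2, 4}, {0, 1, 2, 3, 4}; each meets A ∖ {4}, so x IS a limit point.
Collecting: A' = {0, 1, 3, 4}.


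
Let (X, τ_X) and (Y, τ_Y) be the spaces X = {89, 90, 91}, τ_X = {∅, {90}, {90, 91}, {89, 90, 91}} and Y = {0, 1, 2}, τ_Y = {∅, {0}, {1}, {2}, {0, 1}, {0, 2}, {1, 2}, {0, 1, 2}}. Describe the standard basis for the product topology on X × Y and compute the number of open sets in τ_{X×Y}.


Basis B = {∅ × ∅, {90} × {0}, {90} × {1}, {90} × {2}, {90} × {0, 1}, {90} × {0, 2}, {90, 91} × {0}, {90} × {1, 2}, {90, 91} × {1}, {90, 91} × {2}, {89, 90, 91} × {0}, {89, 90, 91} × {1}, {89, 90, 91} × {2}, {90} × {0, 1, 2}, {90, 91} × {0, 1}, {90, 91} × {0, 2}, {90, 91} × {1, 2}, {89, 90, 91} × {0, 1}, {89, 90, 91} × {0, 2}, {89, 90, 91} × {1, 2}, {90, 91} × {0, 1, 2}, {89, 90, 91} × {0, 1, 2}}; |τ_{X×Y}| = 64.

Enumerate products U × V with U ∈ τ_X, V ∈ τ_Y (deduplicated):
  ∅ × ∅ = {} (∅)
  {90} × {0} = {(90,0)}
  {90} × {1} = {(90,1)}
  {90} × {2} = {(90,2)}
  {90} × {0, 1} = {(90,0), (90,1)}
  {90} × {0, 2} = {(90,0), (90,2)}
  {90, 91} × {0} = {(90,0), (91,0)}
  {90} × {1, 2} = {(90,1), (90,2)}
  {90, 91} × {1} = {(90,1), (91,1)}
  {90, 91} × {2} = {(90,2), (91,2)}
  {89, 90, 91} × {0} = {(89,0), (90,0), (91,0)}
  {89, 90, 91} × {1} = {(89,1), (90,1), (91,1)}
  {89, 90, 91} × {2} = {(89,2), (90,2), (91,2)}
  {90} × {0, 1, 2} = {(90,0), (90,1), (90,2)}
  {90, 91} × {0, 1} = {(90,0), (90,1), (91,0), (91,1)}
  {90, 91} × {0, 2} = {(90,0), (90,2), (91,0), (91,2)}
  {90, 91} × {1, 2} = {(90,1), (90,2), (91,1), (91,2)}
  {89, 90, 91} × {0, 1} = {(89,0), (89,1), (90,0), (90,1), (91,0), (91,1)}
  {89, 90, 91} × {0, 2} = {(89,0), (89,2), (90,0), (90,2), (91,0), (91,2)}
  {89, 90, 91} × {1, 2} = {(89,1), (89,2), (90,1), (90,2), (91,1), (91,2)}
  {90, 91} × {0, 1, 2} = {(90,0), (90,1), (90,2), (91,0), (91,1), (91,2)}
  {89, 90, 91} × {0, 1, 2} = {(89,0), (89,1), (89,2), (90,0), (90,1), (90,2), (91,0), (91,1), (91,2)}
These 22 distinct sets form the basis B.
Close under arbitrary unions to get τ_{X×Y}; counting gives |τ_{X×Y}| = 64.


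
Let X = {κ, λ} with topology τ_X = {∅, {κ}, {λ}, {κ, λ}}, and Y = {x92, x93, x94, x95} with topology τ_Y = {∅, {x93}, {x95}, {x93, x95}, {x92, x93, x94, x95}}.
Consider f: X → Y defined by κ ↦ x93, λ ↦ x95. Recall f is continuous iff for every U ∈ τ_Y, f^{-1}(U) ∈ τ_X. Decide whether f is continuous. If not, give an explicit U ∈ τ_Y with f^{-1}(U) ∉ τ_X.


f IS continuous.

Compute f^{-1}(U) for each U ∈ τ_Y:
  U = ∅: f^{-1}(U) = ∅ ∈ τ_X ✓.
  U = {x93}: f^{-1}(U) = {κ} ∈ τ_X ✓.
  U = {x95}: f^{-1}(U) = {λ} ∈ τ_X ✓.
  U = {x93, x95}: f^{-1}(U) = {κ, λ} ∈ τ_X ✓.
  U = {x92, x93, x94, x95}: f^{-1}(U) = {κ, λ} ∈ τ_X ✓.
Every preimage lies in τ_X, so f IS continuous.


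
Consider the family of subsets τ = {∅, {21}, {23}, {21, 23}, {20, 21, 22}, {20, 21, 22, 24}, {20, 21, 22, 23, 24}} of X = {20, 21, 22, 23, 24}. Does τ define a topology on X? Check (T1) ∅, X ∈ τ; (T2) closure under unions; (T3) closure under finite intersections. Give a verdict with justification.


τ is NOT a topology on X.

Axiom (T1): ∅ ∈ τ? Yes; X ∈ τ? Yes.
Axiom (T2/T3): check pairwise unions and intersections of members of τ.
Counterexample for (T2): {23} ∪ {20, 21, 22} = {20, 21, 22, 23} ∉ τ. Therefore τ is NOT a topology.


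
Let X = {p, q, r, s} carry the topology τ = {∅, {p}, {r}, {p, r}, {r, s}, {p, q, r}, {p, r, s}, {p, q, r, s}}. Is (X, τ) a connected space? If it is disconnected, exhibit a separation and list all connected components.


(X, τ) is connected.

Find clopen sets (U ∈ τ with X ∖ U ∈ τ):
  U = ∅, X ∖ U = {p, q, r, s} — both open, so U is clopen.
  U = {p, q, r, s}, X ∖ U = ∅ — both open, so U is clopen.
Only trivial clopens (∅ and X) exist, so (X, τ) is connected.
Compute connected components by grouping points that agree on all clopens:
  component: {p, q, r, s}


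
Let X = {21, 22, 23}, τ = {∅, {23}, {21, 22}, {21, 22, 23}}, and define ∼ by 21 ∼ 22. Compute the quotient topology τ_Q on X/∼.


X/∼ = {[21=22], [23]}; |τ_Q| = 4.

Equivalence classes: [21=22], [23].
Quotient map π: X → X/∼ sends 21 ↦ [21=22], 22 ↦ [21=22], 23 ↦ [23].
For each subset V ⊆ X/∼, compute π^{-1}(V) ⊆ X and check whether π^{-1}(V) ∈ τ. V is open in τ_Q iff π^{-1}(V) ∈ τ.
  V = {}: π^{-1}(V) = ∅ ∈ τ ✓.
  V = {[21=22]}: π^{-1}(V) = {21, 22} ∈ τ ✓.
  V = {[23]}: π^{-1}(V) = {23} ∈ τ ✓.
  V = {[21=22], [23]}: π^{-1}(V) = {21, 22, 23} ∈ τ ✓.
Open sets in the quotient: τ_Q = {{}, {[21=22]}, {[23]}, {[21=22], [23]}} (4 elements).


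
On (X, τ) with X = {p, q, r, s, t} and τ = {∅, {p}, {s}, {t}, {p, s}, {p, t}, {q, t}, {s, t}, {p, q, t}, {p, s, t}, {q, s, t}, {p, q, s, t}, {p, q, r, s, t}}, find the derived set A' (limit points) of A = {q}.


A' = {r}

For each x ∈ X, list the open sets U ∈ τ with x ∈ U, then check whether U ∩ (A ∖ {x}) ≠ ∅ for every such U.
  x = p: open {p} ∋ x has {p} ∩ (A ∖ {p}) = ∅, so x is NOT a limit point.
  x = q: open {q, t} ∋ x has {q, t} ∩ (A ∖ {q}) = ∅, so x is NOT a limit point.
  x = r: opens ∋ x are {p, q, r, s, t}; each meets A ∖ {r}, so x IS a limit point.
  x = s: open {s} ∋ x has {s} ∩ (A ∖ {s}) = ∅, so x is NOT a limit point.
  x = t: open {t} ∋ x has {t} ∩ (A ∖ {t}) = ∅, so x is NOT a limit point.
Collecting: A' = {r}.


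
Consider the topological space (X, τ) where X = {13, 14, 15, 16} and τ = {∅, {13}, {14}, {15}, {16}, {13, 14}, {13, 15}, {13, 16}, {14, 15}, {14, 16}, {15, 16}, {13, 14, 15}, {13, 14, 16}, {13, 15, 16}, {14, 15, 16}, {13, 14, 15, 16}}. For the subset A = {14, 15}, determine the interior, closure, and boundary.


int(A) = {14, 15}, cl(A) = {14, 15}, ∂A = ∅.

Closed sets in (X, τ) are complements of opens:
  closed(X, τ) = {∅, {13}, {14}, {15}, {16}, {13, 14}, {13, 15}, {13, 16}, {14, 15}, {14, 16}, {15, 16}, {13, 14, 15}, {13, 14, 16}, {13, 15, 16}, {14, 15, 16}, {13, 14, 15, 16}}.
int(A) = ⋃ {U ∈ τ : U ⊆ A}. Opens contained in A: ∅, {14}, {15}, {14, 15}.
Taking the union of these: int(A) = {14, 15}.
cl(A) = ⋂ {C closed : A ⊆ C}. Closed sets containing A: {14, 15}, {13, 14, 15}, {14, 15, 16}, {13, 14, 15, 16}.
Intersecting these: cl(A) = {14, 15}.
∂A = cl(A) ∖ int(A) = {14, 15} ∖ {14, 15} = ∅.


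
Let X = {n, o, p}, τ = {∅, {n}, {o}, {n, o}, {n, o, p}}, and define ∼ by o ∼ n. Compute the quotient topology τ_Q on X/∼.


X/∼ = {[n=o], [p]}; |τ_Q| = 3.

Equivalence classes: [n=o], [p].
Quotient map π: X → X/∼ sends n ↦ [n=o], o ↦ [n=o], p ↦ [p].
For each subset V ⊆ X/∼, compute π^{-1}(V) ⊆ X and check whether π^{-1}(V) ∈ τ. V is open in τ_Q iff π^{-1}(V) ∈ τ.
  V = {}: π^{-1}(V) = ∅ ∈ τ ✓.
  V = {[n=o]}: π^{-1}(V) = {n, o} ∈ τ ✓.
  V = {[p]}: π^{-1}(V) = {p} ∉ τ ✗.
  V = {[n=o], [p]}: π^{-1}(V) = {n, o, p} ∈ τ ✓.
Open sets in the quotient: τ_Q = {{}, {[n=o]}, {[n=o], [p]}} (3 elements).


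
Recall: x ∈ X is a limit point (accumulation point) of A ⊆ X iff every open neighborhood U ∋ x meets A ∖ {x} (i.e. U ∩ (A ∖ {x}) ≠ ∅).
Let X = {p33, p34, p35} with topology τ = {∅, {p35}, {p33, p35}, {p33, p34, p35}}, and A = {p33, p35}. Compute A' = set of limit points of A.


A' = {p33, p34}

For each x ∈ X, list the open sets U ∈ τ with x ∈ U, then check whether U ∩ (A ∖ {x}) ≠ ∅ for every such U.
  x = p33: opens ∋ x are {p33, p35}, {p33, p34, p35}; each meets A ∖ {p33}, so x IS a limit point.
  x = p34: opens ∋ x are {p33, p34, p35}; each meets A ∖ {p34}, so x IS a limit point.
  x = p35: open {p35} ∋ x has {p35} ∩ (A ∖ {p35}) = ∅, so x is NOT a limit point.
Collecting: A' = {p33, p34}.


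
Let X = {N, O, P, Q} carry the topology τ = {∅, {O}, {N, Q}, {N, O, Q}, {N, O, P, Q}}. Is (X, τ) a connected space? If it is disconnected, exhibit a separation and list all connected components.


(X, τ) is connected.

Find clopen sets (U ∈ τ with X ∖ U ∈ τ):
  U = ∅, X ∖ U = {N, O, P, Q} — both open, so U is clopen.
  U = {N, O, P, Q}, X ∖ U = ∅ — both open, so U is clopen.
Only trivial clopens (∅ and X) exist, so (X, τ) is connected.
Compute connected components by grouping points that agree on all clopens:
  component: {N, O, P, Q}


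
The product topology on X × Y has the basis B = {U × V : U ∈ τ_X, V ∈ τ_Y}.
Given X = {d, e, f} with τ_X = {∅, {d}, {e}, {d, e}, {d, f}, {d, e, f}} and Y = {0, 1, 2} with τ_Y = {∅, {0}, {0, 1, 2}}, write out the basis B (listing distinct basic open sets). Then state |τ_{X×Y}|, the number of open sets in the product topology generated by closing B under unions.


Basis B = {∅ × ∅, {d} × {0}, {e} × {0}, {d, e} × {0}, {d, f} × {0}, {d} × {0, 1, 2}, {d, e, f} × {0}, {e} × {0, 1, 2}, {d, e} × {0, 1, 2}, {d, f} × {0, 1, 2}, {d, e, f} × {0, 1, 2}}; |τ_{X×Y}| = 18.

Enumerate products U × V with U ∈ τ_X, V ∈ τ_Y (deduplicated):
  ∅ × ∅ = {} (∅)
  {d} × {0} = {(d,0)}
  {e} × {0} = {(e,0)}
  {d, e} × {0} = {(d,0), (e,0)}
  {d, f} × {0} = {(d,0), (f,0)}
  {d} × {0, 1, 2} = {(d,0), (d,1), (d,2)}
  {d, e, f} × {0} = {(d,0), (e,0), (f,0)}
  {e} × {0, 1, 2} = {(e,0), (e,1), (e,2)}
  {d, e} × {0, 1, 2} = {(d,0), (d,1), (d,2), (e,0), (e,1), (e,2)}
  {d, f} × {0, 1, 2} = {(d,0), (d,1), (d,2), (f,0), (f,1), (f,2)}
  {d, e, f} × {0, 1, 2} = {(d,0), (d,1), (d,2), (e,0), (e,1), (e,2), (f,0), (f,1), (f,2)}
These 11 distinct sets form the basis B.
Close under arbitrary unions to get τ_{X×Y}; counting gives |τ_{X×Y}| = 18.


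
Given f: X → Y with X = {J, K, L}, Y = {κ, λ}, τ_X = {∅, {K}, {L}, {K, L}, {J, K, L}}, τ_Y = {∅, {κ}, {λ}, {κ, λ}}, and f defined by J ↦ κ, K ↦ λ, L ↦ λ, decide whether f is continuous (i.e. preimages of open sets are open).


f is NOT continuous.

Compute f^{-1}(U) for each U ∈ τ_Y:
  U = ∅: f^{-1}(U) = ∅ ∈ τ_X ✓.
  U = {κ}: f^{-1}(U) = {J} ∉ τ_X ✗.
  U = {λ}: f^{-1}(U) = {K, L} ∈ τ_X ✓.
  U = {κ, λ}: f^{-1}(U) = {J, K, L} ∈ τ_X ✓.
Found U = {κ} with f^{-1}(U) = {J} not in τ_X. Therefore f is NOT continuous.


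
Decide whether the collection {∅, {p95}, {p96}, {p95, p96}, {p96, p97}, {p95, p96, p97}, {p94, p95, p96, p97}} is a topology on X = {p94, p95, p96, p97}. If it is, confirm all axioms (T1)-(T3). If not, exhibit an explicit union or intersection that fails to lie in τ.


τ IS a topology on X.

Axiom (T1): ∅ ∈ τ? Yes; X ∈ τ? Yes.
Axiom (T2/T3): check pairwise unions and intersections of members of τ.
All pairwise intersections and unions checked — each lies in τ. Therefore τ satisfies (T1), (T2), (T3): it IS a topology on X.


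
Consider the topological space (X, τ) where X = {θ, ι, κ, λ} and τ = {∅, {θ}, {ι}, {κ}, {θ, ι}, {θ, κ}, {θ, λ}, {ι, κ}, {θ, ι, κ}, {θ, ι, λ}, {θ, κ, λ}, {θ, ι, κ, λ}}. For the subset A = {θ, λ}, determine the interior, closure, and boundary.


int(A) = {θ, λ}, cl(A) = {θ, λ}, ∂A = ∅.

Closed sets in (X, τ) are complements of opens:
  closed(X, τ) = {∅, {ι}, {κ}, {λ}, {θ, λ}, {ι, κ}, {ι, λ}, {κ, λ}, {θ, ι, λ}, {θ, κ, λ}, {ι, κ, λ}, {θ, ι, κ, λ}}.
int(A) = ⋃ {U ∈ τ : U ⊆ A}. Opens contained in A: ∅, {θ}, {θ, λ}.
Taking the union of these: int(A) = {θ, λ}.
cl(A) = ⋂ {C closed : A ⊆ C}. Closed sets containing A: {θ, λ}, {θ, ι, λ}, {θ, κ, λ}, {θ, ι, κ, λ}.
Intersecting these: cl(A) = {θ, λ}.
∂A = cl(A) ∖ int(A) = {θ, λ} ∖ {θ, λ} = ∅.


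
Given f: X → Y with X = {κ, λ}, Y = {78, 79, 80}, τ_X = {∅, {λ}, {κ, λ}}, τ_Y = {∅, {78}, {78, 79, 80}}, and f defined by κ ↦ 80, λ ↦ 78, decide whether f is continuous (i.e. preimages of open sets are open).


f IS continuous.

Compute f^{-1}(U) for each U ∈ τ_Y:
  U = ∅: f^{-1}(U) = ∅ ∈ τ_X ✓.
  U = {78}: f^{-1}(U) = {λ} ∈ τ_X ✓.
  U = {78, 79, 80}: f^{-1}(U) = {κ, λ} ∈ τ_X ✓.
Every preimage lies in τ_X, so f IS continuous.


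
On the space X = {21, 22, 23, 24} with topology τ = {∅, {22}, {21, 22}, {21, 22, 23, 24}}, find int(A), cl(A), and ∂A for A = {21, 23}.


int(A) = ∅, cl(A) = {21, 23, 24}, ∂A = {21, 23, 24}.

Closed sets in (X, τ) are complements of opens:
  closed(X, τ) = {∅, {23, 24}, {21, 23, 24}, {21, 22, 23, 24}}.
int(A) = ⋃ {U ∈ τ : U ⊆ A}. Opens contained in A: ∅.
Taking the union of these: int(A) = ∅.
cl(A) = ⋂ {C closed : A ⊆ C}. Closed sets containing A: {21, 23, 24}, {21, 22, 23, 24}.
Intersecting these: cl(A) = {21, 23, 24}.
∂A = cl(A) ∖ int(A) = {21, 23, 24} ∖ ∅ = {21, 23, 24}.


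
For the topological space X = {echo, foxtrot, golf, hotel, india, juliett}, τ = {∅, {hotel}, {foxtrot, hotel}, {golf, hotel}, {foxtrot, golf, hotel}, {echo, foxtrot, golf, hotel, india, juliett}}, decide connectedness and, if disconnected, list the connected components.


(X, τ) is connected.

Find clopen sets (U ∈ τ with X ∖ U ∈ τ):
  U = ∅, X ∖ U = {echo, foxtrot, golf, hotel, india, juliett} — both open, so U is clopen.
  U = {echo, foxtrot, golf, hotel, india, juliett}, X ∖ U = ∅ — both open, so U is clopen.
Only trivial clopens (∅ and X) exist, so (X, τ) is connected.
Compute connected components by grouping points that agree on all clopens:
  component: {echo, foxtrot, golf, hotel, india, juliett}


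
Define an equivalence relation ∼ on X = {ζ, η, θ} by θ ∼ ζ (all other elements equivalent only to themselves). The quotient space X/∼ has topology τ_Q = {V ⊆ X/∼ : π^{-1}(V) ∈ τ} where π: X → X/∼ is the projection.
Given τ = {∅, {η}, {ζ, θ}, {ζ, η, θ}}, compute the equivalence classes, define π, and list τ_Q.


X/∼ = {[ζ=θ], [η]}; |τ_Q| = 4.

Equivalence classes: [ζ=θ], [η].
Quotient map π: X → X/∼ sends ζ ↦ [ζ=θ], η ↦ [η], θ ↦ [ζ=θ].
For each subset V ⊆ X/∼, compute π^{-1}(V) ⊆ X and check whether π^{-1}(V) ∈ τ. V is open in τ_Q iff π^{-1}(V) ∈ τ.
  V = {}: π^{-1}(V) = ∅ ∈ τ ✓.
  V = {[ζ=θ]}: π^{-1}(V) = {ζ, θ} ∈ τ ✓.
  V = {[η]}: π^{-1}(V) = {η} ∈ τ ✓.
  V = {[ζ=θ], [η]}: π^{-1}(V) = {ζ, η, θ} ∈ τ ✓.
Open sets in the quotient: τ_Q = {{}, {[ζ=θ]}, {[η]}, {[ζ=θ], [η]}} (4 elements).


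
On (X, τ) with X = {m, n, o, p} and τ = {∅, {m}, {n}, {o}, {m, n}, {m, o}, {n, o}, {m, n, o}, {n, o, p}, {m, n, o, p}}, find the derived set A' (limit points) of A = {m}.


A' = ∅

For each x ∈ X, list the open sets U ∈ τ with x ∈ U, then check whether U ∩ (A ∖ {x}) ≠ ∅ for every such U.
  x = m: open {m} ∋ x has {m} ∩ (A ∖ {m}) = ∅, so x is NOT a limit point.
  x = n: open {n} ∋ x has {n} ∩ (A ∖ {n}) = ∅, so x is NOT a limit point.
  x = o: open {o} ∋ x has {o} ∩ (A ∖ {o}) = ∅, so x is NOT a limit point.
  x = p: open {n, o, p} ∋ x has {n, o, p} ∩ (A ∖ {p}) = ∅, so x is NOT a limit point.
Collecting: A' = ∅.


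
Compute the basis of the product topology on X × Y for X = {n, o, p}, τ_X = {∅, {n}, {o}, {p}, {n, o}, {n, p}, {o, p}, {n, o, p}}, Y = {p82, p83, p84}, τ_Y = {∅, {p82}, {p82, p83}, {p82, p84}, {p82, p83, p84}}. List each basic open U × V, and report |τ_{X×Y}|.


Basis B = {∅ × ∅, {n} × {p82}, {o} × {p82}, {p} × {p82}, {n} × {p82, p83}, {n} × {p82, p84}, {n, o} × {p82}, {n, p} × {p82}, {o} × {p82, p83}, {o} × {p82, p84}, {o, p} × {p82}, {p} × {p82, p83}, {p} × {p82, p84}, {n} × {p82, p83, p84}, {n, o, p} × {p82}, {o} × {p82, p83, p84}, {p} × {p82, p83, p84}, {n, o} × {p82, p83}, {n, p} × {p82, p83}, {n, o} × {p82, p84}, {n, p} × {p82, p84}, {o, p} × {p82, p83}, {o, p} × {p82, p84}, {n, o} × {p82, p83, p84}, {n, p} × {p82, p83, p84}, {n, o, p} × {p82, p83}, {n, o, p} × {p82, p84}, {o, p} × {p82, p83, p84}, {n, o, p} × {p82, p83, p84}}; |τ_{X×Y}| = 125.

Enumerate products U × V with U ∈ τ_X, V ∈ τ_Y (deduplicated):
  ∅ × ∅ = {} (∅)
  {n} × {p82} = {(n,p82)}
  {o} × {p82} = {(o,p82)}
  {p} × {p82} = {(p,p82)}
  {n} × {p82, p83} = {(n,p82), (n,p83)}
  {n} × {p82, p84} = {(n,p82), (n,p84)}
  {n, o} × {p82} = {(n,p82), (o,p82)}
  {n, p} × {p82} = {(n,p82), (p,p82)}
  {o} × {p82, p83} = {(o,p82), (o,p83)}
  {o} × {p82, p84} = {(o,p82), (o,p84)}
  {o, p} × {p82} = {(o,p82), (p,p82)}
  {p} × {p82, p83} = {(p,p82), (p,p83)}
  {p} × {p82, p84} = {(p,p82), (p,p84)}
  {n} × {p82, p83, p84} = {(n,p82), (n,p83), (n,p84)}
  {n, o, p} × {p82} = {(n,p82), (o,p82), (p,p82)}
  {o} × {p82, p83, p84} = {(o,p82), (o,p83), (o,p84)}
  {p} × {p82, p83, p84} = {(p,p82), (p,p83), (p,p84)}
  {n, o} × {p82, p83} = {(n,p82), (n,p83), (o,p82), (o,p83)}
  {n, p} × {p82, p83} = {(n,p82), (n,p83), (p,p82), (p,p83)}
  {n, o} × {p82, p84} = {(n,p82), (n,p84), (o,p82), (o,p84)}
  {n, p} × {p82, p84} = {(n,p82), (n,p84), (p,p82), (p,p84)}
  {o, p} × {p82, p83} = {(o,p82), (o,p83), (p,p82), (p,p83)}
  {o, p} × {p82, p84} = {(o,p82), (o,p84), (p,p82), (p,p84)}
  {n, o} × {p82, p83, p84} = {(n,p82), (n,p83), (n,p84), (o,p82), (o,p83), (o,p84)}
  {n, p} × {p82, p83, p84} = {(n,p82), (n,p83), (n,p84), (p,p82), (p,p83), (p,p84)}
  {n, o, p} × {p82, p83} = {(n,p82), (n,p83), (o,p82), (o,p83), (p,p82), (p,p83)}
  {n, o, p} × {p82, p84} = {(n,p82), (n,p84), (o,p82), (o,p84), (p,p82), (p,p84)}
  {o, p} × {p82, p83, p84} = {(o,p82), (o,p83), (o,p84), (p,p82), (p,p83), (p,p84)}
  {n, o, p} × {p82, p83, p84} = {(n,p82), (n,p83), (n,p84), (o,p82), (o,p83), (o,p84), (p,p82), (p,p83), (p,p84)}
These 29 distinct sets form the basis B.
Close under arbitrary unions to get τ_{X×Y}; counting gives |τ_{X×Y}| = 125.


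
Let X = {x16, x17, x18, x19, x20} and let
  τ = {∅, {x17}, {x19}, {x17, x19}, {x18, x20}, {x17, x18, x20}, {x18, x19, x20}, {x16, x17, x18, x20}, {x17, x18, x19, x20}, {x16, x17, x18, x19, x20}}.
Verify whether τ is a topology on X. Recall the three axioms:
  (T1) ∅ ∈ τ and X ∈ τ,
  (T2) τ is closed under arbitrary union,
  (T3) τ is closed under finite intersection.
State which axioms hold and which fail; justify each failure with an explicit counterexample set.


τ IS a topology on X.

Axiom (T1): ∅ ∈ τ? Yes; X ∈ τ? Yes.
Axiom (T2/T3): check pairwise unions and intersections of members of τ.
All pairwise intersections and unions checked — each lies in τ. Therefore τ satisfies (T1), (T2), (T3): it IS a topology on X.


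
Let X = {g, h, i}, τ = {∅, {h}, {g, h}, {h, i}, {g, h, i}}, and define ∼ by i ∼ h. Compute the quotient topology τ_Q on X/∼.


X/∼ = {[g], [h=i]}; |τ_Q| = 3.

Equivalence classes: [g], [h=i].
Quotient map π: X → X/∼ sends g ↦ [g], h ↦ [h=i], i ↦ [h=i].
For each subset V ⊆ X/∼, compute π^{-1}(V) ⊆ X and check whether π^{-1}(V) ∈ τ. V is open in τ_Q iff π^{-1}(V) ∈ τ.
  V = {}: π^{-1}(V) = ∅ ∈ τ ✓.
  V = {[g]}: π^{-1}(V) = {g} ∉ τ ✗.
  V = {[h=i]}: π^{-1}(V) = {h, i} ∈ τ ✓.
  V = {[g], [h=i]}: π^{-1}(V) = {g, h, i} ∈ τ ✓.
Open sets in the quotient: τ_Q = {{}, {[h=i]}, {[g], [h=i]}} (3 elements).


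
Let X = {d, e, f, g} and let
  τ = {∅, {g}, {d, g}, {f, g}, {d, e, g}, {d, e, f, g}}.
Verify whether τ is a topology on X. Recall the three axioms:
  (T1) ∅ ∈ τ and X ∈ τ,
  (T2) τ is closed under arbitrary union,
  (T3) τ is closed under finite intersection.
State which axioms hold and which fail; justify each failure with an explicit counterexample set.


τ is NOT a topology on X.

Axiom (T1): ∅ ∈ τ? Yes; X ∈ τ? Yes.
Axiom (T2/T3): check pairwise unions and intersections of members of τ.
Counterexample for (T2): {d, g} ∪ {f, g} = {d, f, g} ∉ τ. Therefore τ is NOT a topology.


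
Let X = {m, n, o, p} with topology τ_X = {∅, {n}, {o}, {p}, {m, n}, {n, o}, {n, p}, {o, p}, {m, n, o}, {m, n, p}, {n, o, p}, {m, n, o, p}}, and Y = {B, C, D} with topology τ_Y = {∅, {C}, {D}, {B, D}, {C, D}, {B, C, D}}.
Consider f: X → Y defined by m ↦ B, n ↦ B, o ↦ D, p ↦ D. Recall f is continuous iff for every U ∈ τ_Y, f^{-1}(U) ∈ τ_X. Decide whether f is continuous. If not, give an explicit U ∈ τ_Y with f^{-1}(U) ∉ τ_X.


f IS continuous.

Compute f^{-1}(U) for each U ∈ τ_Y:
  U = ∅: f^{-1}(U) = ∅ ∈ τ_X ✓.
  U = {C}: f^{-1}(U) = ∅ ∈ τ_X ✓.
  U = {D}: f^{-1}(U) = {o, p} ∈ τ_X ✓.
  U = {B, D}: f^{-1}(U) = {m, n, o, p} ∈ τ_X ✓.
  U = {C, D}: f^{-1}(U) = {o, p} ∈ τ_X ✓.
  U = {B, C, D}: f^{-1}(U) = {m, n, o, p} ∈ τ_X ✓.
Every preimage lies in τ_X, so f IS continuous.


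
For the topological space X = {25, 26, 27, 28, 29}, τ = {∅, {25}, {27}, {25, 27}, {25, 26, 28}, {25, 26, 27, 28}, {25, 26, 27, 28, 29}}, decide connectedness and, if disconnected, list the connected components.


(X, τ) is connected.

Find clopen sets (U ∈ τ with X ∖ U ∈ τ):
  U = ∅, X ∖ U = {25, 26, 27, 28, 29} — both open, so U is clopen.
  U = {25, 26, 27, 28, 29}, X ∖ U = ∅ — both open, so U is clopen.
Only trivial clopens (∅ and X) exist, so (X, τ) is connected.
Compute connected components by grouping points that agree on all clopens:
  component: {25, 26, 27, 28, 29}


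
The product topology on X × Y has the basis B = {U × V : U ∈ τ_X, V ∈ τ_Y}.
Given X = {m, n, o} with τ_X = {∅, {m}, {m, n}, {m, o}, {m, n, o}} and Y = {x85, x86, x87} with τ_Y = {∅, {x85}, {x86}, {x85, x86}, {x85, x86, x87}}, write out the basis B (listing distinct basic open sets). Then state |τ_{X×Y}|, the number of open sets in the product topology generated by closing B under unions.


Basis B = {∅ × ∅, {m} × {x85}, {m} × {x86}, {m} × {x85, x86}, {m, n} × {x85}, {m, o} × {x85}, {m, n} × {x86}, {m, o} × {x86}, {m} × {x85, x86, x87}, {m, n, o} × {x85}, {m, n, o} × {x86}, {m, n} × {x85, x86}, {m, o} × {x85, x86}, {m, n} × {x85, x86, x87}, {m, o} × {x85, x86, x87}, {m, n, o} × {x85, x86}, {m, n, o} × {x85, x86, x87}}; |τ_{X×Y}| = 50.

Enumerate products U × V with U ∈ τ_X, V ∈ τ_Y (deduplicated):
  ∅ × ∅ = {} (∅)
  {m} × {x85} = {(m,x85)}
  {m} × {x86} = {(m,x86)}
  {m} × {x85, x86} = {(m,x85), (m,x86)}
  {m, n} × {x85} = {(m,x85), (n,x85)}
  {m, o} × {x85} = {(m,x85), (o,x85)}
  {m, n} × {x86} = {(m,x86), (n,x86)}
  {m, o} × {x86} = {(m,x86), (o,x86)}
  {m} × {x85, x86, x87} = {(m,x85), (m,x86), (m,x87)}
  {m, n, o} × {x85} = {(m,x85), (n,x85), (o,x85)}
  {m, n, o} × {x86} = {(m,x86), (n,x86), (o,x86)}
  {m, n} × {x85, x86} = {(m,x85), (m,x86), (n,x85), (n,x86)}
  {m, o} × {x85, x86} = {(m,x85), (m,x86), (o,x85), (o,x86)}
  {m, n} × {x85, x86, x87} = {(m,x85), (m,x86), (m,x87), (n,x85), (n,x86), (n,x87)}
  {m, o} × {x85, x86, x87} = {(m,x85), (m,x86), (m,x87), (o,x85), (o,x86), (o,x87)}
  {m, n, o} × {x85, x86} = {(m,x85), (m,x86), (n,x85), (n,x86), (o,x85), (o,x86)}
  {m, n, o} × {x85, x86, x87} = {(m,x85), (m,x86), (m,x87), (n,x85), (n,x86), (n,x87), (o,x85), (o,x86), (o,x87)}
These 17 distinct sets form the basis B.
Close under arbitrary unions to get τ_{X×Y}; counting gives |τ_{X×Y}| = 50.


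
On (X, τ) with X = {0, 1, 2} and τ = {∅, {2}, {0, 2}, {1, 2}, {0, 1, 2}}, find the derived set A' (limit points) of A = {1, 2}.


A' = {0, 1}

For each x ∈ X, list the open sets U ∈ τ with x ∈ U, then check whether U ∩ (A ∖ {x}) ≠ ∅ for every such U.
  x = 0: opens ∋ x are {0, 2}, {0, 1, 2}; each meets A ∖ {0}, so x IS a limit point.
  x = 1: opens ∋ x are {1, 2}, {0, 1, 2}; each meets A ∖ {1}, so x IS a limit point.
  x = 2: open {2} ∋ x has {2} ∩ (A ∖ {2}) = ∅, so x is NOT a limit point.
Collecting: A' = {0, 1}.


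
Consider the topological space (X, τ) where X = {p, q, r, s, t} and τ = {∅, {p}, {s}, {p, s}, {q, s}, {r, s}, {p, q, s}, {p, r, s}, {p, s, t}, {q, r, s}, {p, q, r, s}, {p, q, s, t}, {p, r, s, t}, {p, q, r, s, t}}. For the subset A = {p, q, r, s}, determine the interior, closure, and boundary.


int(A) = {p, q, r, s}, cl(A) = {p, q, r, s, t}, ∂A = {t}.

Closed sets in (X, τ) are complements of opens:
  closed(X, τ) = {∅, {q}, {r}, {t}, {p, t}, {q, r}, {q, t}, {r, t}, {p, q, t}, {p, r, t}, {q, r, t}, {p, q, r, t}, {q, r, s, t}, {p, q, r, s, t}}.
int(A) = ⋃ {U ∈ τ : U ⊆ A}. Opens contained in A: ∅, {p}, {s}, {p, s}, {q, s}, {r, s}, {p, q, s}, {p, r, s}, {q, r, s}, {p, q, r, s}.
Taking the union of these: int(A) = {p, q, r, s}.
cl(A) = ⋂ {C closed : A ⊆ C}. Closed sets containing A: {p, q, r, s, t}.
Intersecting these: cl(A) = {p, q, r, s, t}.
∂A = cl(A) ∖ int(A) = {p, q, r, s, t} ∖ {p, q, r, s} = {t}.


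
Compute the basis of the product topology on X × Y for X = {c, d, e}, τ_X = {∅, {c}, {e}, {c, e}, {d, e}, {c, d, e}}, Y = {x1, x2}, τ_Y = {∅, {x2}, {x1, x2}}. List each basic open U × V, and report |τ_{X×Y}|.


Basis B = {∅ × ∅, {c} × {x2}, {e} × {x2}, {c} × {x1, x2}, {c, e} × {x2}, {d, e} × {x2}, {e} × {x1, x2}, {c, d, e} × {x2}, {c, e} × {x1, x2}, {d, e} × {x1, x2}, {c, d, e} × {x1, x2}}; |τ_{X×Y}| = 18.

Enumerate products U × V with U ∈ τ_X, V ∈ τ_Y (deduplicated):
  ∅ × ∅ = {} (∅)
  {c} × {x2} = {(c,x2)}
  {e} × {x2} = {(e,x2)}
  {c} × {x1, x2} = {(c,x1), (c,x2)}
  {c, e} × {x2} = {(c,x2), (e,x2)}
  {d, e} × {x2} = {(d,x2), (e,x2)}
  {e} × {x1, x2} = {(e,x1), (e,x2)}
  {c, d, e} × {x2} = {(c,x2), (d,x2), (e,x2)}
  {c, e} × {x1, x2} = {(c,x1), (c,x2), (e,x1), (e,x2)}
  {d, e} × {x1, x2} = {(d,x1), (d,x2), (e,x1), (e,x2)}
  {c, d, e} × {x1, x2} = {(c,x1), (c,x2), (d,x1), (d,x2), (e,x1), (e,x2)}
These 11 distinct sets form the basis B.
Close under arbitrary unions to get τ_{X×Y}; counting gives |τ_{X×Y}| = 18.


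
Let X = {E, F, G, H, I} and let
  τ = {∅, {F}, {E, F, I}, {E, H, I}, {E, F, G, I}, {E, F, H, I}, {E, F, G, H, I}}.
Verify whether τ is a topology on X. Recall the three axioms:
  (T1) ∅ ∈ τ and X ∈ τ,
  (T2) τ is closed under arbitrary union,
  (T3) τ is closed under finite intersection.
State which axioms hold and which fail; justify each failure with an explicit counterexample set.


τ is NOT a topology on X.

Axiom (T1): ∅ ∈ τ? Yes; X ∈ τ? Yes.
Axiom (T2/T3): check pairwise unions and intersections of members of τ.
Counterexample for (T3): {E, F, I} ∩ {E, H, I} = {E, I} ∉ τ. Therefore τ is NOT a topology.


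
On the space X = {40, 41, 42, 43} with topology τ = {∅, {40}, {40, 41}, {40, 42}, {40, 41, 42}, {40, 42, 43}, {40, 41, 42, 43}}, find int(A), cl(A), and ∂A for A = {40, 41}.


int(A) = {40, 41}, cl(A) = {40, 41, 42, 43}, ∂A = {42, 43}.

Closed sets in (X, τ) are complements of opens:
  closed(X, τ) = {∅, {41}, {43}, {41, 43}, {42, 43}, {41, 42, 43}, {40, 41, 42, 43}}.
int(A) = ⋃ {U ∈ τ : U ⊆ A}. Opens contained in A: ∅, {40}, {40, 41}.
Taking the union of these: int(A) = {40, 41}.
cl(A) = ⋂ {C closed : A ⊆ C}. Closed sets containing A: {40, 41, 42, 43}.
Intersecting these: cl(A) = {40, 41, 42, 43}.
∂A = cl(A) ∖ int(A) = {40, 41, 42, 43} ∖ {40, 41} = {42, 43}.


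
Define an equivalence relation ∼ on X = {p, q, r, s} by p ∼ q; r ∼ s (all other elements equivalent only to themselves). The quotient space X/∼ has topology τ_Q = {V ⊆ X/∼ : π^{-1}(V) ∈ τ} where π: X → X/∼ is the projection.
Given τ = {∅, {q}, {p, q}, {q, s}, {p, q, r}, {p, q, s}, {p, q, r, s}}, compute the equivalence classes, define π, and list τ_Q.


X/∼ = {[p=q], [r=s]}; |τ_Q| = 3.

Equivalence classes: [p=q], [r=s].
Quotient map π: X → X/∼ sends p ↦ [p=q], q ↦ [p=q], r ↦ [r=s], s ↦ [r=s].
For each subset V ⊆ X/∼, compute π^{-1}(V) ⊆ X and check whether π^{-1}(V) ∈ τ. V is open in τ_Q iff π^{-1}(V) ∈ τ.
  V = {}: π^{-1}(V) = ∅ ∈ τ ✓.
  V = {[p=q]}: π^{-1}(V) = {p, q} ∈ τ ✓.
  V = {[r=s]}: π^{-1}(V) = {r, s} ∉ τ ✗.
  V = {[p=q], [r=s]}: π^{-1}(V) = {p, q, r, s} ∈ τ ✓.
Open sets in the quotient: τ_Q = {{}, {[p=q]}, {[p=q], [r=s]}} (3 elements).


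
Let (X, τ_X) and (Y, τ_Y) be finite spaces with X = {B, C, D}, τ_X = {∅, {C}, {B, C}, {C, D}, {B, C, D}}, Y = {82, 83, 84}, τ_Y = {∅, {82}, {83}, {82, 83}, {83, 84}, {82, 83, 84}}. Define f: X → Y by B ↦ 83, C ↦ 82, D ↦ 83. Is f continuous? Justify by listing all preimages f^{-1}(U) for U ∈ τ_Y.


f is NOT continuous.

Compute f^{-1}(U) for each U ∈ τ_Y:
  U = ∅: f^{-1}(U) = ∅ ∈ τ_X ✓.
  U = {82}: f^{-1}(U) = {C} ∈ τ_X ✓.
  U = {83}: f^{-1}(U) = {B, D} ∉ τ_X ✗.
  U = {82, 83}: f^{-1}(U) = {B, C, D} ∈ τ_X ✓.
  U = {83, 84}: f^{-1}(U) = {B, D} ∉ τ_X ✗.
  U = {82, 83, 84}: f^{-1}(U) = {B, C, D} ∈ τ_X ✓.
Found U = {83} with f^{-1}(U) = {B, D} not in τ_X. Therefore f is NOT continuous.


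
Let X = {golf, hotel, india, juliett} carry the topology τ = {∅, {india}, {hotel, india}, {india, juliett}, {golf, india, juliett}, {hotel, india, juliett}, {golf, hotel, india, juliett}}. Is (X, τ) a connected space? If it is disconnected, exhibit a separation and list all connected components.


(X, τ) is connected.

Find clopen sets (U ∈ τ with X ∖ U ∈ τ):
  U = ∅, X ∖ U = {golf, hotel, india, juliett} — both open, so U is clopen.
  U = {golf, hotel, india, juliett}, X ∖ U = ∅ — both open, so U is clopen.
Only trivial clopens (∅ and X) exist, so (X, τ) is connected.
Compute connected components by grouping points that agree on all clopens:
  component: {golf, hotel, india, juliett}


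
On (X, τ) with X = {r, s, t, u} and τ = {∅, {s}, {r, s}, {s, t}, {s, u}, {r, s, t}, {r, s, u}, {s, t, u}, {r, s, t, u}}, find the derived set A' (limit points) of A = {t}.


A' = ∅

For each x ∈ X, list the open sets U ∈ τ with x ∈ U, then check whether U ∩ (A ∖ {x}) ≠ ∅ for every such U.
  x = r: open {r, s} ∋ x has {r, s} ∩ (A ∖ {r}) = ∅, so x is NOT a limit point.
  x = s: open {s} ∋ x has {s} ∩ (A ∖ {s}) = ∅, so x is NOT a limit point.
  x = t: open {s, t} ∋ x has {s, t} ∩ (A ∖ {t}) = ∅, so x is NOT a limit point.
  x = u: open {s, u} ∋ x has {s, u} ∩ (A ∖ {u}) = ∅, so x is NOT a limit point.
Collecting: A' = ∅.


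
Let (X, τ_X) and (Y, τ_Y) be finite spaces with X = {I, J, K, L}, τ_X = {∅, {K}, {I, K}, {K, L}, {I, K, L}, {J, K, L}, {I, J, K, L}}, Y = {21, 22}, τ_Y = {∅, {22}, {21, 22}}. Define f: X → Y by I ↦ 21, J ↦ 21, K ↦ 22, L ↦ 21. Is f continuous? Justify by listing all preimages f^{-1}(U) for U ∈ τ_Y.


f IS continuous.

Compute f^{-1}(U) for each U ∈ τ_Y:
  U = ∅: f^{-1}(U) = ∅ ∈ τ_X ✓.
  U = {22}: f^{-1}(U) = {K} ∈ τ_X ✓.
  U = {21, 22}: f^{-1}(U) = {I, J, K, L} ∈ τ_X ✓.
Every preimage lies in τ_X, so f IS continuous.


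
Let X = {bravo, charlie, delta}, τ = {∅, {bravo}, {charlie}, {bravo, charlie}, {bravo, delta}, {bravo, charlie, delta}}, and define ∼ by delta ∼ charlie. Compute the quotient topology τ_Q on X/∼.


X/∼ = {[bravo], [charlie=delta]}; |τ_Q| = 3.

Equivalence classes: [bravo], [charlie=delta].
Quotient map π: X → X/∼ sends bravo ↦ [bravo], charlie ↦ [charlie=delta], delta ↦ [charlie=delta].
For each subset V ⊆ X/∼, compute π^{-1}(V) ⊆ X and check whether π^{-1}(V) ∈ τ. V is open in τ_Q iff π^{-1}(V) ∈ τ.
  V = {}: π^{-1}(V) = ∅ ∈ τ ✓.
  V = {[bravo]}: π^{-1}(V) = {bravo} ∈ τ ✓.
  V = {[charlie=delta]}: π^{-1}(V) = {charlie, delta} ∉ τ ✗.
  V = {[bravo], [charlie=delta]}: π^{-1}(V) = {bravo, charlie, delta} ∈ τ ✓.
Open sets in the quotient: τ_Q = {{}, {[bravo]}, {[bravo], [charlie=delta]}} (3 elements).


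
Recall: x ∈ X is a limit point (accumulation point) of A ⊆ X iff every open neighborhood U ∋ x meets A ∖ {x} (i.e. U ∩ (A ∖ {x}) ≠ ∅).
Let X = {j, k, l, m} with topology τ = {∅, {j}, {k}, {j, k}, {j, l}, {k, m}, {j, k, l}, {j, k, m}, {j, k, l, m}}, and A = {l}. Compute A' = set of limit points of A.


A' = ∅

For each x ∈ X, list the open sets U ∈ τ with x ∈ U, then check whether U ∩ (A ∖ {x}) ≠ ∅ for every such U.
  x = j: open {j} ∋ x has {j} ∩ (A ∖ {j}) = ∅, so x is NOT a limit point.
  x = k: open {k} ∋ x has {k} ∩ (A ∖ {k}) = ∅, so x is NOT a limit point.
  x = l: open {j, l} ∋ x has {j, l} ∩ (A ∖ {l}) = ∅, so x is NOT a limit point.
  x = m: open {k, m} ∋ x has {k, m} ∩ (A ∖ {m}) = ∅, so x is NOT a limit point.
Collecting: A' = ∅.


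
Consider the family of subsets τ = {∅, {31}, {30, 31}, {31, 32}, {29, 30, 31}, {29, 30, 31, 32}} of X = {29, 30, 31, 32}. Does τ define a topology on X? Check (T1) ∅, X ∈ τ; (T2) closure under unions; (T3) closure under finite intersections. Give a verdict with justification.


τ is NOT a topology on X.

Axiom (T1): ∅ ∈ τ? Yes; X ∈ τ? Yes.
Axiom (T2/T3): check pairwise unions and intersections of members of τ.
Counterexample for (T2): {30, 31} ∪ {31, 32} = {30, 31, 32} ∉ τ. Therefore τ is NOT a topology.


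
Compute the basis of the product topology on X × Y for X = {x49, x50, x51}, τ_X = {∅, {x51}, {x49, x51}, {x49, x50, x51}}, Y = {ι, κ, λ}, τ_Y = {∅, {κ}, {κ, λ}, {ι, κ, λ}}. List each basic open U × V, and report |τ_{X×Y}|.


Basis B = {∅ × ∅, {x51} × {κ}, {x49, x51} × {κ}, {x51} × {κ, λ}, {x49, x50, x51} × {κ}, {x51} × {ι, κ, λ}, {x49, x51} × {κ, λ}, {x49, x51} × {ι, κ, λ}, {x49, x50, x51} × {κ, λ}, {x49, x50, x51} × {ι, κ, λ}}; |τ_{X×Y}| = 20.

Enumerate products U × V with U ∈ τ_X, V ∈ τ_Y (deduplicated):
  ∅ × ∅ = {} (∅)
  {x51} × {κ} = {(x51,κ)}
  {x49, x51} × {κ} = {(x49,κ), (x51,κ)}
  {x51} × {κ, λ} = {(x51,κ), (x51,λ)}
  {x49, x50, x51} × {κ} = {(x49,κ), (x50,κ), (x51,κ)}
  {x51} × {ι, κ, λ} = {(x51,ι), (x51,κ), (x51,λ)}
  {x49, x51} × {κ, λ} = {(x49,κ), (x49,λ), (x51,κ), (x51,λ)}
  {x49, x51} × {ι, κ, λ} = {(x49,ι), (x49,κ), (x49,λ), (x51,ι), (x51,κ), (x51,λ)}
  {x49, x50, x51} × {κ, λ} = {(x49,κ), (x49,λ), (x50,κ), (x50,λ), (x51,κ), (x51,λ)}
  {x49, x50, x51} × {ι, κ, λ} = {(x49,ι), (x49,κ), (x49,λ), (x50,ι), (x50,κ), (x50,λ), (x51,ι), (x51,κ), (x51,λ)}
These 10 distinct sets form the basis B.
Close under arbitrary unions to get τ_{X×Y}; counting gives |τ_{X×Y}| = 20.
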